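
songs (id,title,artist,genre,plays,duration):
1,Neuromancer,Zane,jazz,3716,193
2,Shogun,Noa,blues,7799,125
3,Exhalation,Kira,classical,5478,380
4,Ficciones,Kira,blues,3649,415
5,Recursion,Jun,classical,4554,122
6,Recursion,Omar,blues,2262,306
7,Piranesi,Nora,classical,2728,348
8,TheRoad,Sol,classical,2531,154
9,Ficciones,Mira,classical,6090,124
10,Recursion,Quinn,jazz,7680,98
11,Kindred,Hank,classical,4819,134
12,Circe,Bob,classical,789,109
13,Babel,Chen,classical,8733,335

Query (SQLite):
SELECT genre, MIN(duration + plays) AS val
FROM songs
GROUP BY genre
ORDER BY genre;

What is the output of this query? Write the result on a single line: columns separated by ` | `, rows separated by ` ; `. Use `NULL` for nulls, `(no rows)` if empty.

blues | 2568 ; classical | 898 ; jazz | 3909

For each row compute duration + plays.
Group by genre; take MIN of the expression per group.
  blues: ids {2, 4, 6} → MIN(duration + plays)=2568
  classical: ids {3, 5, 7, 8, 9, 11, 12, 13} → MIN(duration + plays)=898
  jazz: ids {1, 10} → MIN(duration + plays)=3909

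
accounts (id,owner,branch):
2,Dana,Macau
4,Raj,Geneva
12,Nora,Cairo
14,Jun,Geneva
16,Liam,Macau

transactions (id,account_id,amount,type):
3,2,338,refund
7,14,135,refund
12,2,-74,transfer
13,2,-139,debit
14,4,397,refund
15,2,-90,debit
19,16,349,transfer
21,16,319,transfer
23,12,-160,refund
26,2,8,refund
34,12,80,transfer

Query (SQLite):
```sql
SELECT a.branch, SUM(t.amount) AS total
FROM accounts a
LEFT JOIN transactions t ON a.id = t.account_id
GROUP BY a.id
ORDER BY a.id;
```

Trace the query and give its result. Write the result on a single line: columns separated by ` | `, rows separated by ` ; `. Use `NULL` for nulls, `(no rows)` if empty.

Macau | 43 ; Geneva | 397 ; Cairo | -80 ; Geneva | 135 ; Macau | 668

LEFT JOIN keeps every accounts row; unmatched ones get NULL for transactions columns.
Group by accounts.id and compute SUM(t.amount). SUM over an all-NULL group is NULL.
  2: ids {3, 12, 13, 15, 26} → SUM(t.amount)=43
  4: ids {14} → SUM(t.amount)=397
  12: ids {23, 34} → SUM(t.amount)=-80
  14: ids {7} → SUM(t.amount)=135
  16: ids {19, 21} → SUM(t.amount)=668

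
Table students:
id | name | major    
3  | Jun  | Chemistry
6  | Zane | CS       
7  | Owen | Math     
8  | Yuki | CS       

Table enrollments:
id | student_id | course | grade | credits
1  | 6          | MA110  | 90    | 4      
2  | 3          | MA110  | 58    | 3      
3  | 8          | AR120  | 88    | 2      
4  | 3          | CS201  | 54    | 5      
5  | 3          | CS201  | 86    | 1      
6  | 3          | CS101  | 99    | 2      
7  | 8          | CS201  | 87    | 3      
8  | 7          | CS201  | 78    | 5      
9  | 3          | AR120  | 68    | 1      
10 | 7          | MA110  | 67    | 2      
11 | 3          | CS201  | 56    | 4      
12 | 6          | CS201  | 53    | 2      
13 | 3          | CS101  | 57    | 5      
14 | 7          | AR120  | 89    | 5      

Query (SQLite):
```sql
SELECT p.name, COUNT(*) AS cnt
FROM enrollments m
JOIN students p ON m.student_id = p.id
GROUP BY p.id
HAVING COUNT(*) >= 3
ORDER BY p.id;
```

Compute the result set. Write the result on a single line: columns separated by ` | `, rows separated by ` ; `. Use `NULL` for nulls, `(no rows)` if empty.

Jun | 7 ; Owen | 3

Join each enrollments row to its students via student_id.
Group joined rows by students.id; compute COUNT(*) per group.
HAVING: keep groups with count ≥ 3.
  3: ids {2, 4, 5, 6, 9, 11, 13} → COUNT(*)=7
  6: ids {1, 12} → COUNT(*)=2
  7: ids {8, 10, 14} → COUNT(*)=3
  8: ids {3, 7} → COUNT(*)=2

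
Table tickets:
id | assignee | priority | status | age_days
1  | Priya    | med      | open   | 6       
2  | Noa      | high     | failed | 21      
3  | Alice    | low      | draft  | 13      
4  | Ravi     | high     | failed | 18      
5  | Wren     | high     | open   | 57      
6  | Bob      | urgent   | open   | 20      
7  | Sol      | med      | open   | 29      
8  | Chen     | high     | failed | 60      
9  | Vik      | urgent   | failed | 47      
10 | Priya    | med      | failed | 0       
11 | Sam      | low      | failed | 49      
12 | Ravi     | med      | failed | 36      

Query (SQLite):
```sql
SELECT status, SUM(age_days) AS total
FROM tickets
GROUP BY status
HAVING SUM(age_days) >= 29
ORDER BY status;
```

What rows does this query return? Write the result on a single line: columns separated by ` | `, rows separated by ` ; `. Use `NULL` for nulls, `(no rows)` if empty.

failed | 231 ; open | 112

Partition tickets by status; compute SUM(age_days) within each group.
HAVING: keep groups where SUM(age_days) >= 29.
  draft: ids {3} → SUM(age_days)=13
  failed: ids {2, 4, 8, 9, 10, 11, 12} → SUM(age_days)=231
  open: ids {1, 5, 6, 7} → SUM(age_days)=112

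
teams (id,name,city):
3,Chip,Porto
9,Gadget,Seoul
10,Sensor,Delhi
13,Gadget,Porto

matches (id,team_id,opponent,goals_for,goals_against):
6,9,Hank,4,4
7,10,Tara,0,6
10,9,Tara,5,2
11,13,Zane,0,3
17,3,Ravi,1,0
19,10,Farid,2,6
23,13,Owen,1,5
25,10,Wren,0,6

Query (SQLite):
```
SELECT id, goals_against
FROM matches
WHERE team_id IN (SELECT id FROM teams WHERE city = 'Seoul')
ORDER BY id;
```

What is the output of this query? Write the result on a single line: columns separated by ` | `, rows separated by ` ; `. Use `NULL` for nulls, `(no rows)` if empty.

Inner query: teams.id where city = 'Seoul'.
Outer: keep matches rows whose team_id is in that set.
Inner query → {9}

6 | 4 ; 10 | 2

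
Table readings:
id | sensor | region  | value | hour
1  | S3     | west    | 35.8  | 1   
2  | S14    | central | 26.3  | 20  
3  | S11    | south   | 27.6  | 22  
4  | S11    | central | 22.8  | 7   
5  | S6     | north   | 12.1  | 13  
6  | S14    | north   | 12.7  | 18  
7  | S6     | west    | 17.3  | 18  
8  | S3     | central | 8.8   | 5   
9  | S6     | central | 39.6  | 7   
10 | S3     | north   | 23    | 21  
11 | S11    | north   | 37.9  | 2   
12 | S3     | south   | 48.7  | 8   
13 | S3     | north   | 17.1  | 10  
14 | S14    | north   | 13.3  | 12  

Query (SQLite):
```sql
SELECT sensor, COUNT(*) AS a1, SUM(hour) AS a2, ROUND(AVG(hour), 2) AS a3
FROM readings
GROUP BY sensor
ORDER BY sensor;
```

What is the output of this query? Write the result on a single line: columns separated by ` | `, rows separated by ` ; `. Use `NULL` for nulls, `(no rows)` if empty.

Group readings by sensor.
Per group compute: COUNT(*), SUM(hour), ROUND(AVG(hour), 2).
  S11: ids {3, 4, 11} → COUNT(*)=3, SUM(hour)=31, ROUND(AVG(hour), 2)=10.33
  S14: ids {2, 6, 14} → COUNT(*)=3, SUM(hour)=50, ROUND(AVG(hour), 2)=16.67
  S3: ids {1, 8, 10, 12, 13} → COUNT(*)=5, SUM(hour)=45, ROUND(AVG(hour), 2)=9
  S6: ids {5, 7, 9} → COUNT(*)=3, SUM(hour)=38, ROUND(AVG(hour), 2)=12.67

S11 | 3 | 31 | 10.33 ; S14 | 3 | 50 | 16.67 ; S3 | 5 | 45 | 9 ; S6 | 3 | 38 | 12.67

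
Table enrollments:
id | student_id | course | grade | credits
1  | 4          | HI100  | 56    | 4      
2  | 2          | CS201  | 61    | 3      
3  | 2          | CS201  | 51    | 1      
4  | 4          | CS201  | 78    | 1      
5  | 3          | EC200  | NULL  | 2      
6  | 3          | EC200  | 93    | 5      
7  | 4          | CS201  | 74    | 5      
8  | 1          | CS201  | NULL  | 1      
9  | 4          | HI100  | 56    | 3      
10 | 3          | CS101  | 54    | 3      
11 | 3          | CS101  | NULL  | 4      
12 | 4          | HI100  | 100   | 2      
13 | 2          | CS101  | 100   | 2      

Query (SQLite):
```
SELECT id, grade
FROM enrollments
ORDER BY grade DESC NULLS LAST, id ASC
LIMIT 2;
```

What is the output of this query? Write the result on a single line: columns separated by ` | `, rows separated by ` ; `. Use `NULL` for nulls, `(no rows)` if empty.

Sort by grade desc, tiebreak id asc: (100, id=12), (100, id=13), (93, id=6), (78, id=4), (74, id=7) …. Take first 2.
NULLS LAST: NULL grade rows go after all non-NULL rows (among themselves ordered by id asc).

12 | 100 ; 13 | 100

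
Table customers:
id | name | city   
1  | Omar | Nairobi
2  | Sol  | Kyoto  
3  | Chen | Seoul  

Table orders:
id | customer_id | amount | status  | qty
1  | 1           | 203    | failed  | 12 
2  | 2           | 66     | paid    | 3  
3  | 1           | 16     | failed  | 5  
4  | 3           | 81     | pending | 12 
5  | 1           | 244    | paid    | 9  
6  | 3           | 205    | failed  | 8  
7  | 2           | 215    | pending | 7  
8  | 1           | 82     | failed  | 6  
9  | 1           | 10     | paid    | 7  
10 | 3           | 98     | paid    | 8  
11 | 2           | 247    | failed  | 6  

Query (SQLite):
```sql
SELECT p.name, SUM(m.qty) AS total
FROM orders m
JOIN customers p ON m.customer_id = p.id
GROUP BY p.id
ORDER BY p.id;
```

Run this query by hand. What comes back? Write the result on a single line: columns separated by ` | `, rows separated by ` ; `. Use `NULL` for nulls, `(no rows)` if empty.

Omar | 39 ; Sol | 16 ; Chen | 28

Join each orders row to its customers via customer_id.
Group joined rows by customers.id; compute SUM(m.qty) per group.
  1: ids {1, 3, 5, 8, 9} → SUM(m.qty)=39
  2: ids {2, 7, 11} → SUM(m.qty)=16
  3: ids {4, 6, 10} → SUM(m.qty)=28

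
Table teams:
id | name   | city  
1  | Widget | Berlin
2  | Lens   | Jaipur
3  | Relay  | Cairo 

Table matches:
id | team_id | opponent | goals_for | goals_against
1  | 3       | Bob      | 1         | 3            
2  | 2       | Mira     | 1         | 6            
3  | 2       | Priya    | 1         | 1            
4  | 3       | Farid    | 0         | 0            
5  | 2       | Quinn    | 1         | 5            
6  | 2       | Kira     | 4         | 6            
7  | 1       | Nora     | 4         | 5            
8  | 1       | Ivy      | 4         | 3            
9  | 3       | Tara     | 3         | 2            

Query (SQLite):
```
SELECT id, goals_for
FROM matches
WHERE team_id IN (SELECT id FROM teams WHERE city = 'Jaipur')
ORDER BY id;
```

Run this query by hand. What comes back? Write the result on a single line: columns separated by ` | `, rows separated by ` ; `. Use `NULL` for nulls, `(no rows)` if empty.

2 | 1 ; 3 | 1 ; 5 | 1 ; 6 | 4

Inner query: teams.id where city = 'Jaipur'.
Outer: keep matches rows whose team_id is in that set.
Inner query → {2}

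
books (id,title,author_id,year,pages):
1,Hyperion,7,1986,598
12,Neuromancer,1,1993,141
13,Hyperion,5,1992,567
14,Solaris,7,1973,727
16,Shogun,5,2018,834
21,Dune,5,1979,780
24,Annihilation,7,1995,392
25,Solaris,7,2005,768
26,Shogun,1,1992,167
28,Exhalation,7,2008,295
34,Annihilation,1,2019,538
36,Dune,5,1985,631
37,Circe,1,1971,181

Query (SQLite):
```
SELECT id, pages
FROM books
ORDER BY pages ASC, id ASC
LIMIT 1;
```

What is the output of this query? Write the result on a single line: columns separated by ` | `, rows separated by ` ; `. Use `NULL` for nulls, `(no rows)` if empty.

Sort by pages asc, tiebreak id asc: (141, id=12), (167, id=26), (181, id=37), (295, id=28) …. Take first 1.

12 | 141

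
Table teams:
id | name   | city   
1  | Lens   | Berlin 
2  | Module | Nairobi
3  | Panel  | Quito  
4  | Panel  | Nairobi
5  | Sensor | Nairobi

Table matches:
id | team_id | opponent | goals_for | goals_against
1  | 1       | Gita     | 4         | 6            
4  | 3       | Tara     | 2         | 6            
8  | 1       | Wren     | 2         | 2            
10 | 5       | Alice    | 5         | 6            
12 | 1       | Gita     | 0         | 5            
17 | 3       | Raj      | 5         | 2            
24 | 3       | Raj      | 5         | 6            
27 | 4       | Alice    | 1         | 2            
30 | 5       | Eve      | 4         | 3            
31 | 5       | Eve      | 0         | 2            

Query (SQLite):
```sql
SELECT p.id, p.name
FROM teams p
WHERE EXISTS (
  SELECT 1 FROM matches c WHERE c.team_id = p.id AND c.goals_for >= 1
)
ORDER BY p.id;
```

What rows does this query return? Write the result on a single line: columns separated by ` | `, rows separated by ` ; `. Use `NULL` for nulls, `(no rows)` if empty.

1 | Lens ; 3 | Panel ; 4 | Panel ; 5 | Sensor

For each teams row, check whether any matches with matching team_id has goals_for >= 1.
Keep rows where that is true.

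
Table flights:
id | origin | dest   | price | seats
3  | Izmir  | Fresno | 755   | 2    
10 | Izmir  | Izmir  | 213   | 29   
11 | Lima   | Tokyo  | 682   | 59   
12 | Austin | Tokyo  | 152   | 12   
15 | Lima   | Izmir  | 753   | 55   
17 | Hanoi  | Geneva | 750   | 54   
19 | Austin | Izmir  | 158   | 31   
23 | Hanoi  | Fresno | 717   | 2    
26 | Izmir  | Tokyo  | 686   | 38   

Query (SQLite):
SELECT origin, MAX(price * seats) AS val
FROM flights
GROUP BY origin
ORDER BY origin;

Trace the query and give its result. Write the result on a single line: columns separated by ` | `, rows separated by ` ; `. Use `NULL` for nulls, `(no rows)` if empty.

For each row compute price * seats.
Group by origin; take MAX of the expression per group.
  Austin: ids {12, 19} → MAX(price * seats)=4898
  Hanoi: ids {17, 23} → MAX(price * seats)=40500
  Izmir: ids {3, 10, 26} → MAX(price * seats)=26068
  Lima: ids {11, 15} → MAX(price * seats)=41415

Austin | 4898 ; Hanoi | 40500 ; Izmir | 26068 ; Lima | 41415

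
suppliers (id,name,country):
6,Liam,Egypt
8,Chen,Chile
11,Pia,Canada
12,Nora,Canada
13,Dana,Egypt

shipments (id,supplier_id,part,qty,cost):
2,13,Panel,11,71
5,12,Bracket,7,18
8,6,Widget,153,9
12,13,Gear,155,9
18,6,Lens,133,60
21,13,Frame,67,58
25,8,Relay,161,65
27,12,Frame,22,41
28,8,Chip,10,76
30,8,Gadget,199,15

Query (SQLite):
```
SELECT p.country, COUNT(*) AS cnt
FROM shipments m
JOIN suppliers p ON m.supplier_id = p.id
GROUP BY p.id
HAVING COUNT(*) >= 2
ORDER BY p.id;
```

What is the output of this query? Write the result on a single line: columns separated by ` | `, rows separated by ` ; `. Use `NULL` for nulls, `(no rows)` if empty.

Egypt | 2 ; Chile | 3 ; Canada | 2 ; Egypt | 3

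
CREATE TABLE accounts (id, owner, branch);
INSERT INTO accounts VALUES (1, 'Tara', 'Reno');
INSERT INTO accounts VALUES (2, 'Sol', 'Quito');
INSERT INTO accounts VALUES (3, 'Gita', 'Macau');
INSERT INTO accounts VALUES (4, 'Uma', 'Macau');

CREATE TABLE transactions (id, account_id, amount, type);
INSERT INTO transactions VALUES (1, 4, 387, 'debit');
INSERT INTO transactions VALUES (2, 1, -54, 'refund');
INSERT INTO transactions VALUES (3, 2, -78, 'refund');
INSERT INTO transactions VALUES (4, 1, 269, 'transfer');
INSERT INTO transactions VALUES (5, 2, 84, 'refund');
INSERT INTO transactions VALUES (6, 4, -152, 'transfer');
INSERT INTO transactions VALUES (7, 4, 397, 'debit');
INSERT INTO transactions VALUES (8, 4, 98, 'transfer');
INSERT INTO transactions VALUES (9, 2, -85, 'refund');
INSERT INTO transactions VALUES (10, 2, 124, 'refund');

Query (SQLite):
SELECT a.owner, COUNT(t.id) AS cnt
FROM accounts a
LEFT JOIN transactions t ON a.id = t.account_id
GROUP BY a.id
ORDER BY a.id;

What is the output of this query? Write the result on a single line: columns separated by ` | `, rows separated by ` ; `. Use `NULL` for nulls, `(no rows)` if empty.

Tara | 2 ; Sol | 4 ; Gita | 0 ; Uma | 4

LEFT JOIN keeps every accounts row; unmatched ones get NULL for transactions columns.
Group by accounts.id and compute COUNT(t.id). COUNT(col) of an all-NULL group is 0.
  1: ids {2, 4} → COUNT(t.id)=2
  2: ids {3, 5, 9, 10} → COUNT(t.id)=4
  3: ids {—} → COUNT(t.id)=0
  4: ids {1, 6, 7, 8} → COUNT(t.id)=4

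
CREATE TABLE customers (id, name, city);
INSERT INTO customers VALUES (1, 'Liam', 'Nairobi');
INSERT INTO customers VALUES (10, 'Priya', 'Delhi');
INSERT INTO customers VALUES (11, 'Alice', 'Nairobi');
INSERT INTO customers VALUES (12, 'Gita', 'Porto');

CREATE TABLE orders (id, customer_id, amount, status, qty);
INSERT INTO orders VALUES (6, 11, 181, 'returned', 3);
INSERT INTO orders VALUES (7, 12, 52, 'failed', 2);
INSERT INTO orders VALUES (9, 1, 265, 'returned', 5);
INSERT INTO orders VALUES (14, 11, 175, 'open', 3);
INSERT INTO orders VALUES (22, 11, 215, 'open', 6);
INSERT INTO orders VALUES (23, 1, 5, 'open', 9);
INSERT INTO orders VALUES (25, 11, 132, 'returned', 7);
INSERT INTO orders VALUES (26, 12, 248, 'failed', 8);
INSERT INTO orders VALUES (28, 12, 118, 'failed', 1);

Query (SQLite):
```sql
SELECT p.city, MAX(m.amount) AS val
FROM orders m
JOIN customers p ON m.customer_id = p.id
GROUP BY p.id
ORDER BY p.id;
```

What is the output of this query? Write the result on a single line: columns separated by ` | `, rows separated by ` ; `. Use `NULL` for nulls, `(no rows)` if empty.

Join each orders row to its customers via customer_id.
Group joined rows by customers.id; compute MAX(m.amount) per group.
  1: ids {9, 23} → MAX(m.amount)=265
  11: ids {6, 14, 22, 25} → MAX(m.amount)=215
  12: ids {7, 26, 28} → MAX(m.amount)=248

Nairobi | 265 ; Nairobi | 215 ; Porto | 248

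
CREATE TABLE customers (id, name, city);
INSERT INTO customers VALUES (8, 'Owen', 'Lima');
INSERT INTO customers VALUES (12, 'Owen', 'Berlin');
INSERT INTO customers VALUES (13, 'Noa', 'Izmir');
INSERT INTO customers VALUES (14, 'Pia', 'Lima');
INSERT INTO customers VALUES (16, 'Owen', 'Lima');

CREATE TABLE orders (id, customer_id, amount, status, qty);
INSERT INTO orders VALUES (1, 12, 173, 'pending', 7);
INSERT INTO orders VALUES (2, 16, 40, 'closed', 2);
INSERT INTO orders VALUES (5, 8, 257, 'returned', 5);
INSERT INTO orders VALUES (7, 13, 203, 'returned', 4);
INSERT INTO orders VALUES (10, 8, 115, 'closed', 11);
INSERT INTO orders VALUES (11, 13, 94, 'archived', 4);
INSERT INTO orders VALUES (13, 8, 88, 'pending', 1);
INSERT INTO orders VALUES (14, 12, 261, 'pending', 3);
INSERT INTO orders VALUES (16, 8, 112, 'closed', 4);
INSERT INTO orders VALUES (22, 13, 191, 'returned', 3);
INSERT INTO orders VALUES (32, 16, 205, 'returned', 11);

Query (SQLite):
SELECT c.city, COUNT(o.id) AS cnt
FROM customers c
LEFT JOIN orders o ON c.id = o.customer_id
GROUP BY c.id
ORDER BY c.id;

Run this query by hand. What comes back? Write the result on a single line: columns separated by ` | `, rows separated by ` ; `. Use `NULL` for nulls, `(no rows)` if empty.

Lima | 4 ; Berlin | 2 ; Izmir | 3 ; Lima | 0 ; Lima | 2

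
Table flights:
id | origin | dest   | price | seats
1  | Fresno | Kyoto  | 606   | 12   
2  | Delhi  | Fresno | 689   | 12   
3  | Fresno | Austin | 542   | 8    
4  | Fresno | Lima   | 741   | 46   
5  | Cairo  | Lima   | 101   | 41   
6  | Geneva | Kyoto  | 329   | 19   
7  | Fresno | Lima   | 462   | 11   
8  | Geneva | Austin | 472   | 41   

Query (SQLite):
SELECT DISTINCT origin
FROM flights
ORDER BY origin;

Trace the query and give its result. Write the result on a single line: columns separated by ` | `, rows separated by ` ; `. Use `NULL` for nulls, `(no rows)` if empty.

Cairo ; Delhi ; Fresno ; Geneva

Collect distinct origin values from flights.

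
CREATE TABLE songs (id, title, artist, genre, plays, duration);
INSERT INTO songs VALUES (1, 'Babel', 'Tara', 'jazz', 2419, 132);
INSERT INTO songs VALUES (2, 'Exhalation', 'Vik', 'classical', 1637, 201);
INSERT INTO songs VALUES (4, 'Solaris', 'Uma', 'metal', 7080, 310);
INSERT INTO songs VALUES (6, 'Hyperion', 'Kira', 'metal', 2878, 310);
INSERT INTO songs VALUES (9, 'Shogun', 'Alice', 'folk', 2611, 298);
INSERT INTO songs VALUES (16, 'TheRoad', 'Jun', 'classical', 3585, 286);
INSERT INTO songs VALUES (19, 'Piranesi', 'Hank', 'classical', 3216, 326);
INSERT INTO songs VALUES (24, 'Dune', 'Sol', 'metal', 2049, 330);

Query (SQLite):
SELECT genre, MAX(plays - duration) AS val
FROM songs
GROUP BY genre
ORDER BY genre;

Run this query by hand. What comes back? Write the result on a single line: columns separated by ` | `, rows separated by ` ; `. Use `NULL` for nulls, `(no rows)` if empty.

For each row compute plays - duration.
Group by genre; take MAX of the expression per group.
  classical: ids {2, 16, 19} → MAX(plays - duration)=3299
  folk: ids {9} → MAX(plays - duration)=2313
  jazz: ids {1} → MAX(plays - duration)=2287
  metal: ids {4, 6, 24} → MAX(plays - duration)=6770

classical | 3299 ; folk | 2313 ; jazz | 2287 ; metal | 6770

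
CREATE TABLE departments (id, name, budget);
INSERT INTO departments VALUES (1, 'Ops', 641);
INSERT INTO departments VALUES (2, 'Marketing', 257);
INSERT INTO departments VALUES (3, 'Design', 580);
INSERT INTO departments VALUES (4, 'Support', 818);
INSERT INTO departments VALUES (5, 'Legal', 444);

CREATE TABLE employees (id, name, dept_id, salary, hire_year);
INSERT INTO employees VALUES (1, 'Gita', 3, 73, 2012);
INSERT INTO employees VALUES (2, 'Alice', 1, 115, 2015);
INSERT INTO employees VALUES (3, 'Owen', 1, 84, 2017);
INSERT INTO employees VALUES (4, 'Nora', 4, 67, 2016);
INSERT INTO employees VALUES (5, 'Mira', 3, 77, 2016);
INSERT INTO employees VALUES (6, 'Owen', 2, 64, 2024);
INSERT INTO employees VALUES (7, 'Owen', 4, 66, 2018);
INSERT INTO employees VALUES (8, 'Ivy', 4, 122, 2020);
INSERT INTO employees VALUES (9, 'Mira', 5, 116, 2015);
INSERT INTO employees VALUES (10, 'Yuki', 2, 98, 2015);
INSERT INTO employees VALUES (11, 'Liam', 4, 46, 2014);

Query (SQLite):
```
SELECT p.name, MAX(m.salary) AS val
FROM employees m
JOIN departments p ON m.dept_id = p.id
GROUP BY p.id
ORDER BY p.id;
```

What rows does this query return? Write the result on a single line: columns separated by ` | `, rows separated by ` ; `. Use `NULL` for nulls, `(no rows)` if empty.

Ops | 115 ; Marketing | 98 ; Design | 77 ; Support | 122 ; Legal | 116

Join each employees row to its departments via dept_id.
Group joined rows by departments.id; compute MAX(m.salary) per group.
  1: ids {2, 3} → MAX(m.salary)=115
  2: ids {6, 10} → MAX(m.salary)=98
  3: ids {1, 5} → MAX(m.salary)=77
  4: ids {4, 7, 8, 11} → MAX(m.salary)=122
  5: ids {9} → MAX(m.salary)=116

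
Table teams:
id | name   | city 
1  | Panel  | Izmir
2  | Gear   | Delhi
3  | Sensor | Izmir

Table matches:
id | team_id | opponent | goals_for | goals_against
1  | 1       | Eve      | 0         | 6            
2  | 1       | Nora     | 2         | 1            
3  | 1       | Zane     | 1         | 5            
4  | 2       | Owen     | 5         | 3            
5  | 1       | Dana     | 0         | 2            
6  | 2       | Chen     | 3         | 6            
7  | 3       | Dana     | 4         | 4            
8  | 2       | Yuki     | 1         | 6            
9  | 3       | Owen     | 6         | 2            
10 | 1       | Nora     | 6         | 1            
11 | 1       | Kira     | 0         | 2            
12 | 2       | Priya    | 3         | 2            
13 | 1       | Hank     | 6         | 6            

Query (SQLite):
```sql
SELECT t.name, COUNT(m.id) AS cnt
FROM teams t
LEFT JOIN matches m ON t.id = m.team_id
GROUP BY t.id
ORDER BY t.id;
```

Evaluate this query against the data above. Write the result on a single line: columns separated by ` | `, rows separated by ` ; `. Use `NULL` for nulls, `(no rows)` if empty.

Panel | 7 ; Gear | 4 ; Sensor | 2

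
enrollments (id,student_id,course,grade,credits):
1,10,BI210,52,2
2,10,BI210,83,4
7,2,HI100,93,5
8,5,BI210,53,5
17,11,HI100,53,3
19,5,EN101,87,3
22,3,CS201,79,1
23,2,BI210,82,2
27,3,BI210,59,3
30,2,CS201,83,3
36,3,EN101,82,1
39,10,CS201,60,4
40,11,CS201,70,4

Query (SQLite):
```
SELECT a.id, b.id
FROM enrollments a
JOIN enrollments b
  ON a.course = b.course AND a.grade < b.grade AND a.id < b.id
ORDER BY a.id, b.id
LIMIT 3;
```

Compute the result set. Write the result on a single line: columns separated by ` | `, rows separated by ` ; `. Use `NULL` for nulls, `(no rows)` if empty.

1 | 2 ; 1 | 8 ; 1 | 23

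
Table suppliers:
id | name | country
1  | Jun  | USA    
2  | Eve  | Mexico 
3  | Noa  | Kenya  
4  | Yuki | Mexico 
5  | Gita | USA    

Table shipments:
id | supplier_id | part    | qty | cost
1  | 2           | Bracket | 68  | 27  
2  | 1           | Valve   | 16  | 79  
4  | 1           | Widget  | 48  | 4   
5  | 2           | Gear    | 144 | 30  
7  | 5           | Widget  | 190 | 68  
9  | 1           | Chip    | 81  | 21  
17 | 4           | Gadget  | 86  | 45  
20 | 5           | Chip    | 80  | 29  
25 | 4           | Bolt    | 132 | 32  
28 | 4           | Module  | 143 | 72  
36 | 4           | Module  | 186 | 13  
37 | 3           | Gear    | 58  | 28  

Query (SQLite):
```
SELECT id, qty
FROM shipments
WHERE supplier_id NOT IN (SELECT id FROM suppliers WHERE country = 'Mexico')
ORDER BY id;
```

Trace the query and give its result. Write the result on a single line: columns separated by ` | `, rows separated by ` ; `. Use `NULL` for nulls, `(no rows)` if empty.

Inner query: suppliers.id where country = 'Mexico'.
Outer: keep shipments rows whose supplier_id is not in that set.
Inner query → {2, 4}

2 | 16 ; 4 | 48 ; 7 | 190 ; 9 | 81 ; 20 | 80 ; 37 | 58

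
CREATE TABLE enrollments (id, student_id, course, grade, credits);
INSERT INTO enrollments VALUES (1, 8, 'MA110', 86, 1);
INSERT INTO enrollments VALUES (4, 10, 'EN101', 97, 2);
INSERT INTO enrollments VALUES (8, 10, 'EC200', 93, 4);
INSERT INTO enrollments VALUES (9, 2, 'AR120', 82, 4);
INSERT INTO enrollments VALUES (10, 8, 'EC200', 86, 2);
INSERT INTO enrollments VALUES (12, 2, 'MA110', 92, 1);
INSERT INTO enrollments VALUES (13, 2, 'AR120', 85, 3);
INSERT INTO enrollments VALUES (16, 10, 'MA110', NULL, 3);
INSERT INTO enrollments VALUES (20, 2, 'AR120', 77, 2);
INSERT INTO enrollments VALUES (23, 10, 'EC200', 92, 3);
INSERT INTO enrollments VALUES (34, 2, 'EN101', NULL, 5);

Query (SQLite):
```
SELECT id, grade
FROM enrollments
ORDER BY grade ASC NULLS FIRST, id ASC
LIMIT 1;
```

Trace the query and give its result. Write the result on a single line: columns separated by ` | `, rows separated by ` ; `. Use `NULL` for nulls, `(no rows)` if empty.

16 | NULL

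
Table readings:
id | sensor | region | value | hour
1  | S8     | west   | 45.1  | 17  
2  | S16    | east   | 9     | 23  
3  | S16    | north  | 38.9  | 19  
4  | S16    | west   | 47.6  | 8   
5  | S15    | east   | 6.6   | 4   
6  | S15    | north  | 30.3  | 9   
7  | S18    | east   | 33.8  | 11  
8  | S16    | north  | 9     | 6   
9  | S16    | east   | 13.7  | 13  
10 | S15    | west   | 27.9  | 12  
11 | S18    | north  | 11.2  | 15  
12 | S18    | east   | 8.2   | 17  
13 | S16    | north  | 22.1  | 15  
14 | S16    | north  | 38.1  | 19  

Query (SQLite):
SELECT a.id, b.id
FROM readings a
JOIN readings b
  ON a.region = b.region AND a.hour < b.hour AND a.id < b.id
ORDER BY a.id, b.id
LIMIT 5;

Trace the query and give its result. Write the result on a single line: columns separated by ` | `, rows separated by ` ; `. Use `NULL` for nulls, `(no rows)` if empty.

Pairs (a,b) with same region, a.hour < b.hour, a.id < b.id.
region groups: east:{2,5,7,9,12} north:{3,6,8,11,13,14} west:{1,4,10}
Ordered by (a.id, b.id); first 5.

4 | 10 ; 5 | 7 ; 5 | 9 ; 5 | 12 ; 6 | 11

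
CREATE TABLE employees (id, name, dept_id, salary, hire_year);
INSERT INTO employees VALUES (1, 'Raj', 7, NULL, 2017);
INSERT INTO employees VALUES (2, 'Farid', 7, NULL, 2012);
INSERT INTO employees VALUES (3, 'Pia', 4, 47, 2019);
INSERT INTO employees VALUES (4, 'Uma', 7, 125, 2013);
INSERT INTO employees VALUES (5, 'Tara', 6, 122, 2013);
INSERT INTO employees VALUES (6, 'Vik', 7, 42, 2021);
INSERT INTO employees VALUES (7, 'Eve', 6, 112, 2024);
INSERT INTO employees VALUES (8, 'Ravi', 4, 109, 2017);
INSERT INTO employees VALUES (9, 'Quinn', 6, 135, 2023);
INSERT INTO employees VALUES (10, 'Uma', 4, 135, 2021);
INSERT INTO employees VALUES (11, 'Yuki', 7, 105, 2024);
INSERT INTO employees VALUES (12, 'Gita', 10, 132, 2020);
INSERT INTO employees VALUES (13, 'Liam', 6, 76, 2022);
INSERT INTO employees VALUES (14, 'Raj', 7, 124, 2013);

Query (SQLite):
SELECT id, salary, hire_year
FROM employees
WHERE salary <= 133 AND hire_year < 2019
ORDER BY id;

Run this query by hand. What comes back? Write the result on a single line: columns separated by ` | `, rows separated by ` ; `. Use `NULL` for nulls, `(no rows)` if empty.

4 | 125 | 2013 ; 5 | 122 | 2013 ; 8 | 109 | 2017 ; 14 | 124 | 2013

salary <= 133: ids {3, 4, 5, 6, 7, 8, 11, 12, 13, 14}
hire_year < 2019: ids {1, 2, 4, 5, 8, 14}
Combine with AND.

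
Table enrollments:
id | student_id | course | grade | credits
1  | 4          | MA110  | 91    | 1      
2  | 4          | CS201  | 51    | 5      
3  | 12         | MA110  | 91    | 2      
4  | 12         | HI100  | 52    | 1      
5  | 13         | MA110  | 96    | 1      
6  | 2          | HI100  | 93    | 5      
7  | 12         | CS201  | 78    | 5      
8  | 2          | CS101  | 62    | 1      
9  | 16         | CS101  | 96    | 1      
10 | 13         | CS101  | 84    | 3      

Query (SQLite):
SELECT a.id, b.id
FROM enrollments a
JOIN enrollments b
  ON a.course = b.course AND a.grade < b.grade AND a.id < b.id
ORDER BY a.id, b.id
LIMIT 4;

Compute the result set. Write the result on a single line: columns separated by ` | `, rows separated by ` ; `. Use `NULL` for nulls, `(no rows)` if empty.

1 | 5 ; 2 | 7 ; 3 | 5 ; 4 | 6

Pairs (a,b) with same course, a.grade < b.grade, a.id < b.id.
course groups: CS101:{8,9,10} CS201:{2,7} HI100:{4,6} MA110:{1,3,5}
Ordered by (a.id, b.id); first 4.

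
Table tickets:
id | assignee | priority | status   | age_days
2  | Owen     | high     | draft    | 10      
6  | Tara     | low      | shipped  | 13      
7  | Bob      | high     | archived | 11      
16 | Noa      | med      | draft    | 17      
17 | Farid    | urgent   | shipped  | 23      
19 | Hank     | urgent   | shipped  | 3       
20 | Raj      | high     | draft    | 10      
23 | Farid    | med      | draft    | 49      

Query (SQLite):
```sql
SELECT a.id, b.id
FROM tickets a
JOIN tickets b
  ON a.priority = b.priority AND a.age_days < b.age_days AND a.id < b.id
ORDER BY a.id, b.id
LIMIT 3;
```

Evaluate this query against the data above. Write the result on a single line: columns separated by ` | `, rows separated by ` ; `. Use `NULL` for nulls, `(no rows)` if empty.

Pairs (a,b) with same priority, a.age_days < b.age_days, a.id < b.id.
priority groups: high:{2,7,20} low:{6} med:{16,23} urgent:{17,19}
Ordered by (a.id, b.id); first 3.

2 | 7 ; 16 | 23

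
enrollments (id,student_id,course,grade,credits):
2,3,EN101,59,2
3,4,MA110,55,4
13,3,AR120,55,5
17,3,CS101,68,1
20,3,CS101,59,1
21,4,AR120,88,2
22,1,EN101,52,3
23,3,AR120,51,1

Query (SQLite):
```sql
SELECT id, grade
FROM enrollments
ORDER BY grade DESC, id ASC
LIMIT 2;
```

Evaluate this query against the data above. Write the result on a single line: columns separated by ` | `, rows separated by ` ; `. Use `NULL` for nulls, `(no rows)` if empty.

Sort by grade desc, tiebreak id asc: (88, id=21), (68, id=17), (59, id=2), (59, id=20), (55, id=3) …. Take first 2.

21 | 88 ; 17 | 68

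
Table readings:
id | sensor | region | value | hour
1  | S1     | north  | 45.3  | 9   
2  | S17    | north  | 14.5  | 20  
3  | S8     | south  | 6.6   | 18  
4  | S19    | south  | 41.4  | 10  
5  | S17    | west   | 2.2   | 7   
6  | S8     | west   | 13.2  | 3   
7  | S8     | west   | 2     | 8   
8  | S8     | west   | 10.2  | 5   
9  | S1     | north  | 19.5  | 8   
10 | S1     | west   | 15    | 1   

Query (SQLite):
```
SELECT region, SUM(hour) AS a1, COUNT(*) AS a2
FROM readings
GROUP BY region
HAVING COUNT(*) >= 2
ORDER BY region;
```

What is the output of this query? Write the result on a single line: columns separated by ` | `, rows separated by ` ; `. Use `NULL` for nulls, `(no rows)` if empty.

Group readings by region.
Per group compute: SUM(hour), COUNT(*).
HAVING: drop groups with fewer than 2 rows.
  north: ids {1, 2, 9} → SUM(hour)=37, COUNT(*)=3
  south: ids {3, 4} → SUM(hour)=28, COUNT(*)=2
  west: ids {5, 6, 7, 8, 10} → SUM(hour)=24, COUNT(*)=5

north | 37 | 3 ; south | 28 | 2 ; west | 24 | 5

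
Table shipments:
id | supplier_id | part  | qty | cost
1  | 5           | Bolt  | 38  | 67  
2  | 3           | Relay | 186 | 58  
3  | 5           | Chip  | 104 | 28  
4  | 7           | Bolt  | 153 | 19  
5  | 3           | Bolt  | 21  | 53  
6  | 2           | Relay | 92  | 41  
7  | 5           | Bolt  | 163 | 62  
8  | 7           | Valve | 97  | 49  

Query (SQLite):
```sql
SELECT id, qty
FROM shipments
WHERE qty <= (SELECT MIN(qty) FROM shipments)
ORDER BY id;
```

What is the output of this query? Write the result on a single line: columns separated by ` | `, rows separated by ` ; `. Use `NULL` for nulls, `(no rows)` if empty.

5 | 21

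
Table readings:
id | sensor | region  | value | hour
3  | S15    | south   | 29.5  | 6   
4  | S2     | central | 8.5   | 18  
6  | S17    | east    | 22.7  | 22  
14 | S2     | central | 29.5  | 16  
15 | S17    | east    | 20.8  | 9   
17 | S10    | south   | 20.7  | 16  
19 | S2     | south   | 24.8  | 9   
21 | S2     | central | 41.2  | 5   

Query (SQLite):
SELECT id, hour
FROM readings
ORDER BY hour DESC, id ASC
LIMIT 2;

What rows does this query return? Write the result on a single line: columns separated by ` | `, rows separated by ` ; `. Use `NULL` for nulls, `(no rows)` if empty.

Sort by hour desc, tiebreak id asc: (22, id=6), (18, id=4), (16, id=14), (16, id=17), (9, id=15) …. Take first 2.

6 | 22 ; 4 | 18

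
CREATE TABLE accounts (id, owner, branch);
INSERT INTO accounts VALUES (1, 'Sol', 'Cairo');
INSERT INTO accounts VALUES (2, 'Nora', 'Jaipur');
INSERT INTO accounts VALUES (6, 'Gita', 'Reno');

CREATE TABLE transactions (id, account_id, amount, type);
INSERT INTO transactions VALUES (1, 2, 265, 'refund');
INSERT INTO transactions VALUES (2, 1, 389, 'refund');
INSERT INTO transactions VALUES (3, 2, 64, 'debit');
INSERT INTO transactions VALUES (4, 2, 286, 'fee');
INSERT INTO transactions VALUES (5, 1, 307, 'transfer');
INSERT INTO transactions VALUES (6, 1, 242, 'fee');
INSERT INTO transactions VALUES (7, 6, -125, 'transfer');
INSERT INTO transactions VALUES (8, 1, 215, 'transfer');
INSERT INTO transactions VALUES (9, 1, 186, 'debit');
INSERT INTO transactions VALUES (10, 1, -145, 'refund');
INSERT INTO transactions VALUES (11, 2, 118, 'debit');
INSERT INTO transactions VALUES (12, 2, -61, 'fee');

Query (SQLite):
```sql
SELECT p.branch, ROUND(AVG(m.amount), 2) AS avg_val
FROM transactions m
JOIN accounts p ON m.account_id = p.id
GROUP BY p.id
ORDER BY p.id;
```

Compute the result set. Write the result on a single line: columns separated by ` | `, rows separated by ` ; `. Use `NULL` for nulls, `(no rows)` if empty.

Cairo | 199 ; Jaipur | 134.4 ; Reno | -125

Join each transactions row to its accounts via account_id.
Group joined rows by accounts.id; compute ROUND(AVG(m.amount), 2) per group.
  1: ids {2, 5, 6, 8, 9, 10} → ROUND(AVG(m.amount), 2)=199
  2: ids {1, 3, 4, 11, 12} → ROUND(AVG(m.amount), 2)=134.4
  6: ids {7} → ROUND(AVG(m.amount), 2)=-125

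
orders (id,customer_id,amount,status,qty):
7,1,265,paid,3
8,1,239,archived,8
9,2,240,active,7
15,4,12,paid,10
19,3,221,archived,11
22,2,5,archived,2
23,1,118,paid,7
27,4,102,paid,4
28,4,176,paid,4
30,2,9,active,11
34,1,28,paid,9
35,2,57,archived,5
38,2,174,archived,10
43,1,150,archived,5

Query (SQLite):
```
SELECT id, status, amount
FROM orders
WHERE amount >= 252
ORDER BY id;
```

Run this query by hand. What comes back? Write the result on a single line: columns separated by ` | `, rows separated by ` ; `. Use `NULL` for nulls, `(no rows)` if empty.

7 | paid | 265

amount >= 252: ids {7}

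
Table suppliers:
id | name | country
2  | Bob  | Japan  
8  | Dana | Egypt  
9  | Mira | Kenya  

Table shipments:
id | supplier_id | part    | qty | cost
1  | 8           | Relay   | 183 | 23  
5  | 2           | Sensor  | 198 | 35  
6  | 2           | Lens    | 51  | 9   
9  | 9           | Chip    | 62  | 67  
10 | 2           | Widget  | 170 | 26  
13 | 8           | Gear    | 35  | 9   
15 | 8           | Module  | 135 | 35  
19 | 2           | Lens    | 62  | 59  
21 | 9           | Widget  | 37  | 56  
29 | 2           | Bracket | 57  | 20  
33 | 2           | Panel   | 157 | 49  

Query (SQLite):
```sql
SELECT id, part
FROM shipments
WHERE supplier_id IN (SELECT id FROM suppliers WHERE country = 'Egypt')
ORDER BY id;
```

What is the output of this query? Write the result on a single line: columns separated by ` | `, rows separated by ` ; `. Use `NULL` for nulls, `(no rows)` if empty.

Inner query: suppliers.id where country = 'Egypt'.
Outer: keep shipments rows whose supplier_id is in that set.
Inner query → {8}

1 | Relay ; 13 | Gear ; 15 | Module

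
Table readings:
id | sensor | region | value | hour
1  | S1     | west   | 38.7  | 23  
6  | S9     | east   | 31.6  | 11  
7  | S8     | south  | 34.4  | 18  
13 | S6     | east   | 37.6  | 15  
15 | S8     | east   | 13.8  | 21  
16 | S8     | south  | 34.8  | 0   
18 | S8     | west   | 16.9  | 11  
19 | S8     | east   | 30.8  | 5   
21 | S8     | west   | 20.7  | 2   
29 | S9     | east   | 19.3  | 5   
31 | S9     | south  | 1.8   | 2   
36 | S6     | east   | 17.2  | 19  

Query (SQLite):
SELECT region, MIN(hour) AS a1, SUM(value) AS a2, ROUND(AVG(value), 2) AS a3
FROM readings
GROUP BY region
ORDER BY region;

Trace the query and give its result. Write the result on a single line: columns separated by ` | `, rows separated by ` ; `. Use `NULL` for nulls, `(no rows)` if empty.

east | 5 | 150.3 | 25.05 ; south | 0 | 71 | 23.67 ; west | 2 | 76.3 | 25.43

Group readings by region.
Per group compute: MIN(hour), SUM(value), ROUND(AVG(value), 2).
  east: ids {6, 13, 15, 19, 29, 36} → MIN(hour)=5, SUM(value)=150.3, ROUND(AVG(value), 2)=25.05
  south: ids {7, 16, 31} → MIN(hour)=0, SUM(value)=71, ROUND(AVG(value), 2)=23.67
  west: ids {1, 18, 21} → MIN(hour)=2, SUM(value)=76.3, ROUND(AVG(value), 2)=25.43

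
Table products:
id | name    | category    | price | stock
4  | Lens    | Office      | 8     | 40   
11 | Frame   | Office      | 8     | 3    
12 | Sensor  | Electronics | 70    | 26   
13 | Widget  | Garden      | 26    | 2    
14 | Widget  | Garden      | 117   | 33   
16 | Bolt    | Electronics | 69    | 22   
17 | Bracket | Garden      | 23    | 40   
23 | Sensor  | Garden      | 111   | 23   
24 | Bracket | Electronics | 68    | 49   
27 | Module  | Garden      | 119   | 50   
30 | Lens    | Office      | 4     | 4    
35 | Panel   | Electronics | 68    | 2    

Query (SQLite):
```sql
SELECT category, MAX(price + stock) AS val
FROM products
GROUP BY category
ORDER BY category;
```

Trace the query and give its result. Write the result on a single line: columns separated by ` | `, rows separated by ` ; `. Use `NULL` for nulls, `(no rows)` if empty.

For each row compute price + stock.
Group by category; take MAX of the expression per group.
  Electronics: ids {12, 16, 24, 35} → MAX(price + stock)=117
  Garden: ids {13, 14, 17, 23, 27} → MAX(price + stock)=169
  Office: ids {4, 11, 30} → MAX(price + stock)=48

Electronics | 117 ; Garden | 169 ; Office | 48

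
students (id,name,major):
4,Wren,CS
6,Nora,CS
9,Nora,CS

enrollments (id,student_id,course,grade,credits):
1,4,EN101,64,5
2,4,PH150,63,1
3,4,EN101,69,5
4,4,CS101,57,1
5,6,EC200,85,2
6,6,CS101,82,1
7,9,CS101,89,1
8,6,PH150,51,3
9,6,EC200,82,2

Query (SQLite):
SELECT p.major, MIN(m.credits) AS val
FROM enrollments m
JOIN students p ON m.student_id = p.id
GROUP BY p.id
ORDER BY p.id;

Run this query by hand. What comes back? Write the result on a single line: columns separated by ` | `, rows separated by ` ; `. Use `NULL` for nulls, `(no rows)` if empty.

Join each enrollments row to its students via student_id.
Group joined rows by students.id; compute MIN(m.credits) per group.
  4: ids {1, 2, 3, 4} → MIN(m.credits)=1
  6: ids {5, 6, 8, 9} → MIN(m.credits)=1
  9: ids {7} → MIN(m.credits)=1

CS | 1 ; CS | 1 ; CS | 1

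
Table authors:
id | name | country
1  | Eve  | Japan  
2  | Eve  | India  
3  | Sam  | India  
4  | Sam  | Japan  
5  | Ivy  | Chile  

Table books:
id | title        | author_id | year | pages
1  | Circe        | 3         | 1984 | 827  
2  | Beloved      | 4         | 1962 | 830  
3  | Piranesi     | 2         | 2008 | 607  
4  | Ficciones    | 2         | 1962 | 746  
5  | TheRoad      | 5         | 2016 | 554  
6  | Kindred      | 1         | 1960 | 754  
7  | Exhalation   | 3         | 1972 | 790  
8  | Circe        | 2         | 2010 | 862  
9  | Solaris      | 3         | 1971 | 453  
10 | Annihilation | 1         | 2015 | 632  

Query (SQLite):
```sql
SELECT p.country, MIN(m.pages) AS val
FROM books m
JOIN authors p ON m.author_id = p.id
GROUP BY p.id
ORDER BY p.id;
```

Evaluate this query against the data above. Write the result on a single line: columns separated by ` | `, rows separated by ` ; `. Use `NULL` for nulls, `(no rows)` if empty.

Join each books row to its authors via author_id.
Group joined rows by authors.id; compute MIN(m.pages) per group.
  1: ids {6, 10} → MIN(m.pages)=632
  2: ids {3, 4, 8} → MIN(m.pages)=607
  3: ids {1, 7, 9} → MIN(m.pages)=453
  4: ids {2} → MIN(m.pages)=830
  5: ids {5} → MIN(m.pages)=554

Japan | 632 ; India | 607 ; India | 453 ; Japan | 830 ; Chile | 554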